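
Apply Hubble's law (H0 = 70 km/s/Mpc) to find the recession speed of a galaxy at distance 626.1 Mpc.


v = H0 * d = 70 * 626.1 = 43827.0

43827.0 km/s


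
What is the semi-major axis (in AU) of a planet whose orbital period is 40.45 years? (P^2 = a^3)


a = P^(2/3) = 40.45^(2/3) = 11.7836

11.7836 AU


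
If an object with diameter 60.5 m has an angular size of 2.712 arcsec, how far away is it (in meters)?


D = size / theta_rad, theta_rad = 2.712 * pi/(180*3600) = 1.315e-05, D = 4.601e+06

4.601e+06 m


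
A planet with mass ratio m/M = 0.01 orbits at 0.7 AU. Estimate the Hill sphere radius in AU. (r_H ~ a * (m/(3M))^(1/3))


r_H = a * (m/3M)^(1/3) = 0.7 * (0.01/3)^(1/3) = 0.1046

0.1046 AU


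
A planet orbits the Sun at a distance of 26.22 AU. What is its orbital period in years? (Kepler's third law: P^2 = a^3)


P = a^(3/2) = 26.22^1.5 = 134.2607

134.2607 years


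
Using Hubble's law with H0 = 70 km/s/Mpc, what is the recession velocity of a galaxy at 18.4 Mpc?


v = H0 * d = 70 * 18.4 = 1288.0

1288.0 km/s


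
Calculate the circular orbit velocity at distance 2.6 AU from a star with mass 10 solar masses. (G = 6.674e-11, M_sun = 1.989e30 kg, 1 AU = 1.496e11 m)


v = sqrt(GM/r) = sqrt(6.674e-11 * 1.989e+31 / 3.890e+11) = 58419.5251

58419.5251 m/s


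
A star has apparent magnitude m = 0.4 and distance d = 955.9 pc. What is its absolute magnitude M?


M = m - 5*log10(d) + 5 = 0.4 - 5*log10(955.9) + 5 = -9.5021

-9.5021


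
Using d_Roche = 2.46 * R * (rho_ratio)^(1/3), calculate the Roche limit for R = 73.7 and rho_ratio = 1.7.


d_Roche = 2.46 * 73.7 * 1.7^(1/3) = 216.3809

216.3809


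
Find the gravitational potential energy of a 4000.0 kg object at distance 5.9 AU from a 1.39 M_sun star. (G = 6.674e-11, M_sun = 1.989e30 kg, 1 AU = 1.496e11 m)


M = 1.39 * 1.989e30 kg = 2.76471e+30 kg; r = 5.9 AU * 1.496e11 m/AU = 8.8264e+11 m. U = -GM*m/r = -(6.674e-11 * 2.76471e+30 * 4000.0) / 8.8264e+11 = -8.362e+11

-8.362e+11 J


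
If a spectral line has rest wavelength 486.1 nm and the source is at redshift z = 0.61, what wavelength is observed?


lam_obs = lam_emit * (1 + z) = 486.1 * (1 + 0.61) = 782.621

782.621 nm


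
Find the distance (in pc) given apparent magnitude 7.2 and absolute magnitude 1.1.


d = 10^((m - M + 5)/5) = 10^((7.2 - 1.1 + 5)/5) = 165.9587

165.9587 pc


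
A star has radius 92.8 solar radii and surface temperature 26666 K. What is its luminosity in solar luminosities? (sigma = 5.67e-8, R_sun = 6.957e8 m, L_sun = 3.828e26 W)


R = 92.8 * 6.957e8 m = 6.456096e+10 m. L = 4*pi*R^2*sigma*T^4 = 4*pi*(6.456096e+10)^2 * 5.67e-8 * 26666^4 = 1.501634996e+33 W. L/L_sun = 1.501634996e+33 / 3.828e26 = 3.923e+06

3.923e+06 L_sun


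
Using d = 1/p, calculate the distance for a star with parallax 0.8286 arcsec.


d = 1/p = 1/0.8286 = 1.2069

1.2069 pc


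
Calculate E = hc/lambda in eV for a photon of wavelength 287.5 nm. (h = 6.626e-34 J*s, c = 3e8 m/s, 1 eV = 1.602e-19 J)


E = hc/lambda = 6.626e-34 * 3e8 / 2.875e-07 = 6.914e-19 J = 4.3159 eV

4.3159 eV


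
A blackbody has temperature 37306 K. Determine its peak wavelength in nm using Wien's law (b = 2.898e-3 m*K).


lam_max = b / T = 2.898e-3 / 37306 = 7.768e-08 m = 77.6819 nm

77.6819 nm


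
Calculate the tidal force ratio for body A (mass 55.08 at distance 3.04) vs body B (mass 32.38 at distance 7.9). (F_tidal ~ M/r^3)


Ratio = (M1/r1^3) / (M2/r2^3) = (55.08/3.04^3) / (32.38/7.9^3) = 29.8523

29.8523


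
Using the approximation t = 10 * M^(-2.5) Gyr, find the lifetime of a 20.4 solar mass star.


t = 10 * M^(-2.5) = 10 * 20.4^(-2.5) = 0.0053

0.0053 Gyr


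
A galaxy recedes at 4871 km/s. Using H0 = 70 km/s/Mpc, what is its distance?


d = v / H0 = 4871 / 70 = 69.5857

69.5857 Mpc


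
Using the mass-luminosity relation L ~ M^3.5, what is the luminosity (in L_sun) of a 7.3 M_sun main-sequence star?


L/L_sun = (M/M_sun)^3.5 = 7.3^3.5 = 1051.0661

1051.0661 L_sun


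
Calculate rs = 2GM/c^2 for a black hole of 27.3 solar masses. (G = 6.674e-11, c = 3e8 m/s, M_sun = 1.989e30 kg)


M = 27.3 * 1.989e30 kg = 5.42997e+31 kg. rs = 2GM/c^2 = 2 * 6.674e-11 * 5.42997e+31 / (3e8)^2 = 80532.4884

80532.4884 m


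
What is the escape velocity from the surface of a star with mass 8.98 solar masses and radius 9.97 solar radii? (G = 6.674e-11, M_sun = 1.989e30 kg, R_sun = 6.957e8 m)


M = 8.98 * 1.989e30 kg = 1.786122e+31 kg; R = 9.97 * 6.957e8 m = 6.936129e+09 m. v_esc = sqrt(2GM/R) = sqrt(2 * 6.674e-11 * 1.786122e+31 / 6.936129e+09) = 586279.9985

586279.9985 m/s


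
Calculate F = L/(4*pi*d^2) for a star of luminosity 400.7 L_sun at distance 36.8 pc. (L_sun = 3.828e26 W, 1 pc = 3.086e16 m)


F = L / (4*pi*d^2) = 1.534e+29 / (4*pi*(1.136e+18)^2) = 9.464e-09

9.464e-09 W/m^2


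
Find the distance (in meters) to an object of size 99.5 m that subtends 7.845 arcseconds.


D = size / theta_rad, theta_rad = 7.845 * pi/(180*3600) = 3.803e-05, D = 2.616e+06

2.616e+06 m


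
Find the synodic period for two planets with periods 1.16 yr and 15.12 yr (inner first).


1/P_syn = |1/P1 - 1/P2| = |1/1.16 - 1/15.12| => P_syn = 1.2564

1.2564 years


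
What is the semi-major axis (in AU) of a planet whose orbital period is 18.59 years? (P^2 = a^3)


a = P^(2/3) = 18.59^(2/3) = 7.0176

7.0176 AU


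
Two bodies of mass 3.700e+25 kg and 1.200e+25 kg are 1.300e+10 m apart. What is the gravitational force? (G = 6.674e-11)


F = G*m1*m2/r^2 = 6.674e-11 * 3.700e+25 * 1.200e+25 / (1.300e+10)^2 = 6.674e-11 * 4.440e+50 / 1.690e+20 = 1.753e+20

1.753e+20 N


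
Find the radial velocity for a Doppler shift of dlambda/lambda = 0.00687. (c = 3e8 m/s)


v = (dlambda/lambda) * c = 0.00687 * 3e8 = 2.061e+06

2.061e+06 m/s


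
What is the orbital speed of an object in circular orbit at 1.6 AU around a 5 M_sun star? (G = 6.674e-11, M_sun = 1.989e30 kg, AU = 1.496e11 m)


v = sqrt(GM/r) = sqrt(6.674e-11 * 9.945e+30 / 2.394e+11) = 52658.6483

52658.6483 m/s


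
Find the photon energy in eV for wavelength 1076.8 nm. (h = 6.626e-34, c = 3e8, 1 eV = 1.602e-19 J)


E = hc/lambda = 6.626e-34 * 3e8 / 1.077e-06 = 1.846e-19 J = 1.1523 eV

1.1523 eV


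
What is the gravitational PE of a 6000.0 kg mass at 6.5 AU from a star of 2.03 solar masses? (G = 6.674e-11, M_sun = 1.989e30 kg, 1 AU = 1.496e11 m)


M = 2.03 * 1.989e30 kg = 4.03767e+30 kg; r = 6.5 AU * 1.496e11 m/AU = 9.724e+11 m. U = -GM*m/r = -(6.674e-11 * 4.03767e+30 * 6000.0) / 9.724e+11 = -1.663e+12

-1.663e+12 J


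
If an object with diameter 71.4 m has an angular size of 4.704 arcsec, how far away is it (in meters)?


D = size / theta_rad, theta_rad = 4.704 * pi/(180*3600) = 2.281e-05, D = 3.131e+06

3.131e+06 m


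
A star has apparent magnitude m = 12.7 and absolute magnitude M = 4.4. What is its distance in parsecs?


d = 10^((m - M + 5)/5) = 10^((12.7 - 4.4 + 5)/5) = 457.0882

457.0882 pc


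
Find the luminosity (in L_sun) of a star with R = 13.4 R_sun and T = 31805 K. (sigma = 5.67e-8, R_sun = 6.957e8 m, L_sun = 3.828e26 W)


R = 13.4 * 6.957e8 m = 9.32238e+09 m. L = 4*pi*R^2*sigma*T^4 = 4*pi*(9.32238e+09)^2 * 5.67e-8 * 31805^4 = 6.336189041e+31 W. L/L_sun = 6.336189041e+31 / 3.828e26 = 165522.1798

165522.1798 L_sun


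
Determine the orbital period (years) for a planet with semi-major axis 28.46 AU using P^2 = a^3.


P = a^(3/2) = 28.46^1.5 = 151.8282

151.8282 years


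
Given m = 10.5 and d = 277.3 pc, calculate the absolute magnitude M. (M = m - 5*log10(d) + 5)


M = m - 5*log10(d) + 5 = 10.5 - 5*log10(277.3) + 5 = 3.2853

3.2853


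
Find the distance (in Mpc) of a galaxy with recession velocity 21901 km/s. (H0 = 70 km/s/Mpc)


d = v / H0 = 21901 / 70 = 312.8714

312.8714 Mpc


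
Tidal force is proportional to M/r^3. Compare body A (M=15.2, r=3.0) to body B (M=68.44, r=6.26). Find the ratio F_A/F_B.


Ratio = (M1/r1^3) / (M2/r2^3) = (15.2/3.0^3) / (68.44/6.26^3) = 2.0179

2.0179


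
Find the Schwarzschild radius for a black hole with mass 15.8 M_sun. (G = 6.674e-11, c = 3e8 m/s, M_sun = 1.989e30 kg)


M = 15.8 * 1.989e30 kg = 3.14262e+31 kg. rs = 2GM/c^2 = 2 * 6.674e-11 * 3.14262e+31 / (3e8)^2 = 46608.5464

46608.5464 m


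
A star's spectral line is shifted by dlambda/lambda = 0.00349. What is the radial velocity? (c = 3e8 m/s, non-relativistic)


v = (dlambda/lambda) * c = 0.00349 * 3e8 = 1.047e+06

1.047e+06 m/s


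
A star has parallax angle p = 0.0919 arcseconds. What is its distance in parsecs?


d = 1/p = 1/0.0919 = 10.8814

10.8814 pc


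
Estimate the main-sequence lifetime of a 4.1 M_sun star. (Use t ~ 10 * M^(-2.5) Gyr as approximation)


t = 10 * M^(-2.5) = 10 * 4.1^(-2.5) = 0.2938

0.2938 Gyr


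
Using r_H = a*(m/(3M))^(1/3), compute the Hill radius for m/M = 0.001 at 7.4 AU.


r_H = a * (m/3M)^(1/3) = 7.4 * (0.001/3)^(1/3) = 0.5131

0.5131 AU


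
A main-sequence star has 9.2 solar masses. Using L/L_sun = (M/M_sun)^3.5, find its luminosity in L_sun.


L/L_sun = (M/M_sun)^3.5 = 9.2^3.5 = 2361.8776

2361.8776 L_sun


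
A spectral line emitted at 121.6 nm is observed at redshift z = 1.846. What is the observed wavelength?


lam_obs = lam_emit * (1 + z) = 121.6 * (1 + 1.846) = 346.0736

346.0736 nm


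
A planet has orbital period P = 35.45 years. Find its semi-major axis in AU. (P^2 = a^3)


a = P^(2/3) = 35.45^(2/3) = 10.7914

10.7914 AU


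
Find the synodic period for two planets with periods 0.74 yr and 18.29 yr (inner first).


1/P_syn = |1/P1 - 1/P2| = |1/0.74 - 1/18.29| => P_syn = 0.7712

0.7712 years


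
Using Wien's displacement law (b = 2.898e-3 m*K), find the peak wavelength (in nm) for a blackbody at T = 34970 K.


lam_max = b / T = 2.898e-3 / 34970 = 8.287e-08 m = 82.871 nm

82.871 nm


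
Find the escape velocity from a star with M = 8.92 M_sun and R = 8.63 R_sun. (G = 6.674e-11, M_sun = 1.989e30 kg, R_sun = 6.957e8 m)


M = 8.92 * 1.989e30 kg = 1.774188e+31 kg; R = 8.63 * 6.957e8 m = 6.003891e+09 m. v_esc = sqrt(2GM/R) = sqrt(2 * 6.674e-11 * 1.774188e+31 / 6.003891e+09) = 628046.0929

628046.0929 m/s


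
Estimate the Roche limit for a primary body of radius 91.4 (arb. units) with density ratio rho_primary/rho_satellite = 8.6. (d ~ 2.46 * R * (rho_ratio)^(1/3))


d_Roche = 2.46 * 91.4 * 8.6^(1/3) = 460.6603

460.6603


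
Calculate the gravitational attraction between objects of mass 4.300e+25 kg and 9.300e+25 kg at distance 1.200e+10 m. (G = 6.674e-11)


F = G*m1*m2/r^2 = 6.674e-11 * 4.300e+25 * 9.300e+25 / (1.200e+10)^2 = 6.674e-11 * 3.999e+51 / 1.440e+20 = 1.853e+21

1.853e+21 N


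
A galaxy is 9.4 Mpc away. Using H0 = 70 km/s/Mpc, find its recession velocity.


v = H0 * d = 70 * 9.4 = 658.0

658.0 km/s


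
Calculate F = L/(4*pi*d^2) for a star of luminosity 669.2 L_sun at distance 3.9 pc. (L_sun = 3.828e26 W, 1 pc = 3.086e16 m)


F = L / (4*pi*d^2) = 2.562e+29 / (4*pi*(1.204e+17)^2) = 1.407e-06

1.407e-06 W/m^2


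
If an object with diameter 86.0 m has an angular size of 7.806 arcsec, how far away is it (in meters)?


D = size / theta_rad, theta_rad = 7.806 * pi/(180*3600) = 3.784e-05, D = 2.272e+06

2.272e+06 m


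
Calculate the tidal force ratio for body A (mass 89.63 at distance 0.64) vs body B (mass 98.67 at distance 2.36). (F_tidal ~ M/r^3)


Ratio = (M1/r1^3) / (M2/r2^3) = (89.63/0.64^3) / (98.67/2.36^3) = 45.5475

45.5475


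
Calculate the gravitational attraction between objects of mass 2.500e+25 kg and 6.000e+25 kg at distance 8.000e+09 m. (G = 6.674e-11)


F = G*m1*m2/r^2 = 6.674e-11 * 2.500e+25 * 6.000e+25 / (8.000e+09)^2 = 6.674e-11 * 1.500e+51 / 6.400e+19 = 1.564e+21

1.564e+21 N


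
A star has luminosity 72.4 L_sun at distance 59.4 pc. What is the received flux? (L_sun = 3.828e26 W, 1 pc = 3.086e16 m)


F = L / (4*pi*d^2) = 2.771e+28 / (4*pi*(1.833e+18)^2) = 6.564e-10

6.564e-10 W/m^2


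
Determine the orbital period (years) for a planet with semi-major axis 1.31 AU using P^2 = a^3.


P = a^(3/2) = 1.31^1.5 = 1.4994

1.4994 years


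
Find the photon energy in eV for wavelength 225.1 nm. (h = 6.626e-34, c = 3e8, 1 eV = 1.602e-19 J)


E = hc/lambda = 6.626e-34 * 3e8 / 2.251e-07 = 8.831e-19 J = 5.5123 eV

5.5123 eV


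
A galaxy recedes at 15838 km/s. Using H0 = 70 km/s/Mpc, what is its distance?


d = v / H0 = 15838 / 70 = 226.2571

226.2571 Mpc


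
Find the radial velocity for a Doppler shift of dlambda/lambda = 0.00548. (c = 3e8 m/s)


v = (dlambda/lambda) * c = 0.00548 * 3e8 = 1.644e+06

1.644e+06 m/s


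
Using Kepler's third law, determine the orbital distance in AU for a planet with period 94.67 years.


a = P^(2/3) = 94.67^(2/3) = 20.7718

20.7718 AU


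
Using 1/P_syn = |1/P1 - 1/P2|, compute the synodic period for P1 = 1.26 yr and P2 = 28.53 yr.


1/P_syn = |1/P1 - 1/P2| = |1/1.26 - 1/28.53| => P_syn = 1.3182

1.3182 years


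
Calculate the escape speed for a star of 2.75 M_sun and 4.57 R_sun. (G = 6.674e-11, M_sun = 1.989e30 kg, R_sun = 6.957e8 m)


M = 2.75 * 1.989e30 kg = 5.46975e+30 kg; R = 4.57 * 6.957e8 m = 3.179349e+09 m. v_esc = sqrt(2GM/R) = sqrt(2 * 6.674e-11 * 5.46975e+30 / 3.179349e+09) = 479206.5392

479206.5392 m/s


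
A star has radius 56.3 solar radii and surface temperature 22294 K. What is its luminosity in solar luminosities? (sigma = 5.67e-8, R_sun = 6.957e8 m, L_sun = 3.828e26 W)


R = 56.3 * 6.957e8 m = 3.916791e+10 m. L = 4*pi*R^2*sigma*T^4 = 4*pi*(3.916791e+10)^2 * 5.67e-8 * 22294^4 = 2.700260767e+32 W. L/L_sun = 2.700260767e+32 / 3.828e26 = 705397.2746

705397.2746 L_sun


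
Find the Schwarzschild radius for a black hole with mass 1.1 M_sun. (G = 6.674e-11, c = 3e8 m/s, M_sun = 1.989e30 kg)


M = 1.1 * 1.989e30 kg = 2.1879e+30 kg. rs = 2GM/c^2 = 2 * 6.674e-11 * 2.1879e+30 / (3e8)^2 = 3244.8988

3244.8988 m


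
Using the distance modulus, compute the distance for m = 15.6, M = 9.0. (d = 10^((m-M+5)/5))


d = 10^((m - M + 5)/5) = 10^((15.6 - 9.0 + 5)/5) = 208.9296

208.9296 pc


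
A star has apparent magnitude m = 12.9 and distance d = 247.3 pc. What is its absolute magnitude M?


M = m - 5*log10(d) + 5 = 12.9 - 5*log10(247.3) + 5 = 5.9339

5.9339


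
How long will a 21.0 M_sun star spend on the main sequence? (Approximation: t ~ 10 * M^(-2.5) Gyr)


t = 10 * M^(-2.5) = 10 * 21.0^(-2.5) = 0.0049

0.0049 Gyr


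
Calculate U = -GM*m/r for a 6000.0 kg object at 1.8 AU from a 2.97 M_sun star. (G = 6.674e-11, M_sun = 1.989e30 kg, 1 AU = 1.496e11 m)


M = 2.97 * 1.989e30 kg = 5.90733e+30 kg; r = 1.8 AU * 1.496e11 m/AU = 2.6928e+11 m. U = -GM*m/r = -(6.674e-11 * 5.90733e+30 * 6000.0) / 2.6928e+11 = -8.785e+12

-8.785e+12 J


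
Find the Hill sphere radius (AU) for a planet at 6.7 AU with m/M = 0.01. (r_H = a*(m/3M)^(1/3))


r_H = a * (m/3M)^(1/3) = 6.7 * (0.01/3)^(1/3) = 1.0008

1.0008 AU


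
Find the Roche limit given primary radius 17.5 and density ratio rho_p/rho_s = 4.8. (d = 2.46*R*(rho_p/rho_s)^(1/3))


d_Roche = 2.46 * 17.5 * 4.8^(1/3) = 72.6196

72.6196


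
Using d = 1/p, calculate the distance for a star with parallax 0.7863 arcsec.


d = 1/p = 1/0.7863 = 1.2718

1.2718 pc


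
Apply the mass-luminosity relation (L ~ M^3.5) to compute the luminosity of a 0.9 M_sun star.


L/L_sun = (M/M_sun)^3.5 = 0.9^3.5 = 0.6916

0.6916 L_sun


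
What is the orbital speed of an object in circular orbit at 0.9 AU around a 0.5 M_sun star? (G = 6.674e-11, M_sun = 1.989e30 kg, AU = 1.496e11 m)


v = sqrt(GM/r) = sqrt(6.674e-11 * 9.945e+29 / 1.346e+11) = 22202.8356

22202.8356 m/s


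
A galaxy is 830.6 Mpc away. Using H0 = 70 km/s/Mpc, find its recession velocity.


v = H0 * d = 70 * 830.6 = 58142.0

58142.0 km/s


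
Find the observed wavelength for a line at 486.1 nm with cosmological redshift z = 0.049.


lam_obs = lam_emit * (1 + z) = 486.1 * (1 + 0.049) = 509.9189

509.9189 nm


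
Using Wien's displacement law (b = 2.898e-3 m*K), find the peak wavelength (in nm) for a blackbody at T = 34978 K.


lam_max = b / T = 2.898e-3 / 34978 = 8.285e-08 m = 82.8521 nm

82.8521 nm


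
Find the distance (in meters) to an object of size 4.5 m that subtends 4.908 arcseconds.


D = size / theta_rad, theta_rad = 4.908 * pi/(180*3600) = 2.379e-05, D = 189118.0986

189118.0986 m


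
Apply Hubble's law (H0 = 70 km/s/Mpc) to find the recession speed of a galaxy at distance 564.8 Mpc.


v = H0 * d = 70 * 564.8 = 39536.0

39536.0 km/s


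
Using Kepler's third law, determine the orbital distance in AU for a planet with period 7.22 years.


a = P^(2/3) = 7.22^(2/3) = 3.7356

3.7356 AU


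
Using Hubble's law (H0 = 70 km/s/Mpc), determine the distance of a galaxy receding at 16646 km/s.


d = v / H0 = 16646 / 70 = 237.8

237.8 Mpc


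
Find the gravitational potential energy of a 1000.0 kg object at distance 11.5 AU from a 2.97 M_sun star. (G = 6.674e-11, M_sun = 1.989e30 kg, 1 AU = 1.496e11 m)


M = 2.97 * 1.989e30 kg = 5.90733e+30 kg; r = 11.5 AU * 1.496e11 m/AU = 1.7204e+12 m. U = -GM*m/r = -(6.674e-11 * 5.90733e+30 * 1000.0) / 1.7204e+12 = -2.292e+11

-2.292e+11 J


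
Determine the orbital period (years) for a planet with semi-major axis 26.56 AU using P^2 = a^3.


P = a^(3/2) = 26.56^1.5 = 136.8807

136.8807 years


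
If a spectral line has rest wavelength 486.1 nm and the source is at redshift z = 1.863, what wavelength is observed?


lam_obs = lam_emit * (1 + z) = 486.1 * (1 + 1.863) = 1391.7043

1391.7043 nm


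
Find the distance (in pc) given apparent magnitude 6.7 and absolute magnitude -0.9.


d = 10^((m - M + 5)/5) = 10^((6.7 - -0.9 + 5)/5) = 331.1311

331.1311 pc


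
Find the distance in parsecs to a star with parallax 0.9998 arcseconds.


d = 1/p = 1/0.9998 = 1.0002

1.0002 pc


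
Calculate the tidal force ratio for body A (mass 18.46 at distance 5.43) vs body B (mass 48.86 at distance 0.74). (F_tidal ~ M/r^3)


Ratio = (M1/r1^3) / (M2/r2^3) = (18.46/5.43^3) / (48.86/0.74^3) = 9.563e-04

9.563e-04


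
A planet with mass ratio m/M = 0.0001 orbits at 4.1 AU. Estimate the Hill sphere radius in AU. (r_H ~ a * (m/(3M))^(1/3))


r_H = a * (m/3M)^(1/3) = 4.1 * (0.0001/3)^(1/3) = 0.132

0.132 AU


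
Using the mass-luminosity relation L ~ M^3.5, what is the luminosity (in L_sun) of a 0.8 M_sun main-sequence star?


L/L_sun = (M/M_sun)^3.5 = 0.8^3.5 = 0.4579

0.4579 L_sun


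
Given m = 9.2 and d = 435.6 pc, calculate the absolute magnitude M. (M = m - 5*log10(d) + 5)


M = m - 5*log10(d) + 5 = 9.2 - 5*log10(435.6) + 5 = 1.0046

1.0046


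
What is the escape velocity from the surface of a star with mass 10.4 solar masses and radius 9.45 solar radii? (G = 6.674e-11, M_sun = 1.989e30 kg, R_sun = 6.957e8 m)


M = 10.4 * 1.989e30 kg = 2.06856e+31 kg; R = 9.45 * 6.957e8 m = 6.574365e+09 m. v_esc = sqrt(2GM/R) = sqrt(2 * 6.674e-11 * 2.06856e+31 / 6.574365e+09) = 648060.0564

648060.0564 m/s


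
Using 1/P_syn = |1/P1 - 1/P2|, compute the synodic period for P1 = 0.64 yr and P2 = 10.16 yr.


1/P_syn = |1/P1 - 1/P2| = |1/0.64 - 1/10.16| => P_syn = 0.683

0.683 years


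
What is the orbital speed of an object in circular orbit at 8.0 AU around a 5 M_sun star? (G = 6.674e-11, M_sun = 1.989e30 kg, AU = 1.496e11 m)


v = sqrt(GM/r) = sqrt(6.674e-11 * 9.945e+30 / 1.197e+12) = 23549.6634

23549.6634 m/s


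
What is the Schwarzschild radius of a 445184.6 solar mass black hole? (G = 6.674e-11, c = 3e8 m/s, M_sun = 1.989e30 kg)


M = 445184.6 * 1.989e30 kg = 8.854721694e+35 kg. rs = 2GM/c^2 = 2 * 6.674e-11 * 8.854721694e+35 / (3e8)^2 = 1.313e+09

1.313e+09 m


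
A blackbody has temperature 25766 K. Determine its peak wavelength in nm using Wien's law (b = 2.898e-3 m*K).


lam_max = b / T = 2.898e-3 / 25766 = 1.125e-07 m = 112.4738 nm

112.4738 nm


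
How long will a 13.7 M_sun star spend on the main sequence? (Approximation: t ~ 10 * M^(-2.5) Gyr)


t = 10 * M^(-2.5) = 10 * 13.7^(-2.5) = 0.0144

0.0144 Gyr


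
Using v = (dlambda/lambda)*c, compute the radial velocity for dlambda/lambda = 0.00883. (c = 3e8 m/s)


v = (dlambda/lambda) * c = 0.00883 * 3e8 = 2.649e+06

2.649e+06 m/s


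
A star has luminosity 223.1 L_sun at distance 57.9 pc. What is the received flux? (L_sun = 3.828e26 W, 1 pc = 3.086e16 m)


F = L / (4*pi*d^2) = 8.540e+28 / (4*pi*(1.787e+18)^2) = 2.129e-09

2.129e-09 W/m^2


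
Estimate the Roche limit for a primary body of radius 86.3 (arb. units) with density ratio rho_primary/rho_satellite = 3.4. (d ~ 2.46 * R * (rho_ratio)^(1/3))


d_Roche = 2.46 * 86.3 * 3.4^(1/3) = 319.2314

319.2314


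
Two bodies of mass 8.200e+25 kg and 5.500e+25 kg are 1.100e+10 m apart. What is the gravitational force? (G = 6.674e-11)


F = G*m1*m2/r^2 = 6.674e-11 * 8.200e+25 * 5.500e+25 / (1.100e+10)^2 = 6.674e-11 * 4.510e+51 / 1.210e+20 = 2.488e+21

2.488e+21 N


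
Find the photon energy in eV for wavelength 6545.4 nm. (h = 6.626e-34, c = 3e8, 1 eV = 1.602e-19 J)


E = hc/lambda = 6.626e-34 * 3e8 / 6.545e-06 = 3.037e-20 J = 0.1896 eV

0.1896 eV


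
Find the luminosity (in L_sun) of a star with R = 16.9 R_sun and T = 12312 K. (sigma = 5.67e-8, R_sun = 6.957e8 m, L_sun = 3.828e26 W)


R = 16.9 * 6.957e8 m = 1.175733e+10 m. L = 4*pi*R^2*sigma*T^4 = 4*pi*(1.175733e+10)^2 * 5.67e-8 * 12312^4 = 2.263209545e+30 W. L/L_sun = 2.263209545e+30 / 3.828e26 = 5912.2506

5912.2506 L_sun


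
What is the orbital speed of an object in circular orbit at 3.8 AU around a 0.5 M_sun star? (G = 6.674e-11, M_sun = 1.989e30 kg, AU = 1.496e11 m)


v = sqrt(GM/r) = sqrt(6.674e-11 * 9.945e+29 / 5.685e+11) = 10805.3266

10805.3266 m/s


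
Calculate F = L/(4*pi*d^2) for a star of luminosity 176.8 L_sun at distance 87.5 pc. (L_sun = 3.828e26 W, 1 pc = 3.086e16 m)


F = L / (4*pi*d^2) = 6.768e+28 / (4*pi*(2.700e+18)^2) = 7.386e-10

7.386e-10 W/m^2


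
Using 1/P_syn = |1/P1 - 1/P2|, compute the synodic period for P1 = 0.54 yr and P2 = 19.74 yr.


1/P_syn = |1/P1 - 1/P2| = |1/0.54 - 1/19.74| => P_syn = 0.5552

0.5552 years


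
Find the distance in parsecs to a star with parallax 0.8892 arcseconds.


d = 1/p = 1/0.8892 = 1.1246

1.1246 pc


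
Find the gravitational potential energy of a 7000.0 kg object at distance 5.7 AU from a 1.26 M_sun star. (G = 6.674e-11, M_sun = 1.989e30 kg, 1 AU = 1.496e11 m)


M = 1.26 * 1.989e30 kg = 2.50614e+30 kg; r = 5.7 AU * 1.496e11 m/AU = 8.5272e+11 m. U = -GM*m/r = -(6.674e-11 * 2.50614e+30 * 7000.0) / 8.5272e+11 = -1.373e+12

-1.373e+12 J


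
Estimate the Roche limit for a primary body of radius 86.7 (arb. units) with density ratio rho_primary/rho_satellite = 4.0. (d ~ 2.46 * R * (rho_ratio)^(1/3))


d_Roche = 2.46 * 86.7 * 4.0^(1/3) = 338.5641

338.5641


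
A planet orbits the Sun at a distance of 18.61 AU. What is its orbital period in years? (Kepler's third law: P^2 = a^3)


P = a^(3/2) = 18.61^1.5 = 80.2823

80.2823 years


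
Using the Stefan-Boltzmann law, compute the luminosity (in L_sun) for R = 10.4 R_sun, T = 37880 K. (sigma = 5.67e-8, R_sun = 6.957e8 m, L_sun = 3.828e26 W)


R = 10.4 * 6.957e8 m = 7.23528e+09 m. L = 4*pi*R^2*sigma*T^4 = 4*pi*(7.23528e+09)^2 * 5.67e-8 * 37880^4 = 7.679686463e+31 W. L/L_sun = 7.679686463e+31 / 3.828e26 = 200618.7686

200618.7686 L_sun


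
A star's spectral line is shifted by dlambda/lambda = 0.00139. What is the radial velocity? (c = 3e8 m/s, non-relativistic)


v = (dlambda/lambda) * c = 0.00139 * 3e8 = 417000.0

417000.0 m/s


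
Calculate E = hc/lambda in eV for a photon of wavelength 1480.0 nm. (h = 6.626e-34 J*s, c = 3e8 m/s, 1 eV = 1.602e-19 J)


E = hc/lambda = 6.626e-34 * 3e8 / 1.480e-06 = 1.343e-19 J = 0.8384 eV

0.8384 eV


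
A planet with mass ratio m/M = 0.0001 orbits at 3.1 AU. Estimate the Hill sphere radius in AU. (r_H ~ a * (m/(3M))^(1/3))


r_H = a * (m/3M)^(1/3) = 3.1 * (0.0001/3)^(1/3) = 0.0998

0.0998 AU


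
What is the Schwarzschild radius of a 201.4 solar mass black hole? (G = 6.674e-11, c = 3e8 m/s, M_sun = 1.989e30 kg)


M = 201.4 * 1.989e30 kg = 4.005846e+32 kg. rs = 2GM/c^2 = 2 * 6.674e-11 * 4.005846e+32 / (3e8)^2 = 594111.4712

594111.4712 m


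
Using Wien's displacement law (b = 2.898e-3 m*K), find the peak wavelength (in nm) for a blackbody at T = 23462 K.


lam_max = b / T = 2.898e-3 / 23462 = 1.235e-07 m = 123.5189 nm

123.5189 nm


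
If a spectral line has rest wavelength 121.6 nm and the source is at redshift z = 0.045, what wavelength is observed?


lam_obs = lam_emit * (1 + z) = 121.6 * (1 + 0.045) = 127.072

127.072 nm


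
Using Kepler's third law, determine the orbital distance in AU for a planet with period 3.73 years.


a = P^(2/3) = 3.73^(2/3) = 2.4051

2.4051 AU


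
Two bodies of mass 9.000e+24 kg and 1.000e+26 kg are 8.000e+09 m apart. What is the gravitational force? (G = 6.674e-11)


F = G*m1*m2/r^2 = 6.674e-11 * 9.000e+24 * 1.000e+26 / (8.000e+09)^2 = 6.674e-11 * 9.000e+50 / 6.400e+19 = 9.385e+20

9.385e+20 N


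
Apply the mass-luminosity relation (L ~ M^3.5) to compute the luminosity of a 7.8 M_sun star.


L/L_sun = (M/M_sun)^3.5 = 7.8^3.5 = 1325.3516

1325.3516 L_sun


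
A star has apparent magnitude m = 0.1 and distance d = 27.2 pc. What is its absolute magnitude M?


M = m - 5*log10(d) + 5 = 0.1 - 5*log10(27.2) + 5 = -2.0728

-2.0728


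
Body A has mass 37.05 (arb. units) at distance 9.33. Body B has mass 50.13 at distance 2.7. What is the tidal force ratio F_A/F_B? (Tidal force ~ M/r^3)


Ratio = (M1/r1^3) / (M2/r2^3) = (37.05/9.33^3) / (50.13/2.7^3) = 0.0179

0.0179


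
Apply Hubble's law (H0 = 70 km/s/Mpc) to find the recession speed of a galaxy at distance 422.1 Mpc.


v = H0 * d = 70 * 422.1 = 29547.0

29547.0 km/s


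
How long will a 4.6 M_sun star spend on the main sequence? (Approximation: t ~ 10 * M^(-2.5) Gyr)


t = 10 * M^(-2.5) = 10 * 4.6^(-2.5) = 0.2203

0.2203 Gyr


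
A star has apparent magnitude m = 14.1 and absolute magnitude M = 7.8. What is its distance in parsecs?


d = 10^((m - M + 5)/5) = 10^((14.1 - 7.8 + 5)/5) = 181.9701

181.9701 pc


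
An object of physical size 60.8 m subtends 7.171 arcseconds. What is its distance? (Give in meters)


D = size / theta_rad, theta_rad = 7.171 * pi/(180*3600) = 3.477e-05, D = 1.749e+06

1.749e+06 m


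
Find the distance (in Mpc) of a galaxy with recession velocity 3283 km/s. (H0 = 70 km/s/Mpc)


d = v / H0 = 3283 / 70 = 46.9

46.9 Mpc


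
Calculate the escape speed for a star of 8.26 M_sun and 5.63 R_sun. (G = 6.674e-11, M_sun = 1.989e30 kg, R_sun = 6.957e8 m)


M = 8.26 * 1.989e30 kg = 1.642914e+31 kg; R = 5.63 * 6.957e8 m = 3.916791e+09 m. v_esc = sqrt(2GM/R) = sqrt(2 * 6.674e-11 * 1.642914e+31 / 3.916791e+09) = 748256.1846

748256.1846 m/s


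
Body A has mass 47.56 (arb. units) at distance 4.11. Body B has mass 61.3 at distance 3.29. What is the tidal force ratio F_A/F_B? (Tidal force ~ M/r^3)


Ratio = (M1/r1^3) / (M2/r2^3) = (47.56/4.11^3) / (61.3/3.29^3) = 0.398

0.398


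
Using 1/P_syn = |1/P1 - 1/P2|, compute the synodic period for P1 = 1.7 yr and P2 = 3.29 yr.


1/P_syn = |1/P1 - 1/P2| = |1/1.7 - 1/3.29| => P_syn = 3.5176

3.5176 years


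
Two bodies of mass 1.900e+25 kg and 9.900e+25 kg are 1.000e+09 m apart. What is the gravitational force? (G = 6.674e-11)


F = G*m1*m2/r^2 = 6.674e-11 * 1.900e+25 * 9.900e+25 / (1.000e+09)^2 = 6.674e-11 * 1.881e+51 / 1.000e+18 = 1.255e+23

1.255e+23 N


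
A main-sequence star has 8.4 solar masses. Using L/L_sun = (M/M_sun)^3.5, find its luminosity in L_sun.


L/L_sun = (M/M_sun)^3.5 = 8.4^3.5 = 1717.8194

1717.8194 L_sun


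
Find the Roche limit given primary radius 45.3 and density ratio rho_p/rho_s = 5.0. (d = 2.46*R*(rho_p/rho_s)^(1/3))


d_Roche = 2.46 * 45.3 * 5.0^(1/3) = 190.5563

190.5563


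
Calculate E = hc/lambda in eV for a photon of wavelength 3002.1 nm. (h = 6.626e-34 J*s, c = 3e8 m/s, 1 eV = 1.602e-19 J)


E = hc/lambda = 6.626e-34 * 3e8 / 3.002e-06 = 6.621e-20 J = 0.4133 eV

0.4133 eV


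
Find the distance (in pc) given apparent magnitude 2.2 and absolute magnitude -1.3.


d = 10^((m - M + 5)/5) = 10^((2.2 - -1.3 + 5)/5) = 50.1187

50.1187 pc


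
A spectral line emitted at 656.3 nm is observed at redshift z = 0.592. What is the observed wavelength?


lam_obs = lam_emit * (1 + z) = 656.3 * (1 + 0.592) = 1044.8296

1044.8296 nm


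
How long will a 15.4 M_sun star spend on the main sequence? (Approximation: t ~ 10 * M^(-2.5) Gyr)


t = 10 * M^(-2.5) = 10 * 15.4^(-2.5) = 0.0107

0.0107 Gyr


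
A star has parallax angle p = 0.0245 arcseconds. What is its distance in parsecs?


d = 1/p = 1/0.0245 = 40.8163

40.8163 pc


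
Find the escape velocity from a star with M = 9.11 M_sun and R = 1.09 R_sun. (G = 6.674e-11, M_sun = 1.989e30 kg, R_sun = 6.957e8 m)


M = 9.11 * 1.989e30 kg = 1.811979e+31 kg; R = 1.09 * 6.957e8 m = 7.58313e+08 m. v_esc = sqrt(2GM/R) = sqrt(2 * 6.674e-11 * 1.811979e+31 / 7.58313e+08) = 1.786e+06

1.786e+06 m/s


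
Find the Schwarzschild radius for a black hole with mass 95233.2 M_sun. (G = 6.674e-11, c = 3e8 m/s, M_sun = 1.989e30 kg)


M = 95233.2 * 1.989e30 kg = 1.894188348e+35 kg. rs = 2GM/c^2 = 2 * 6.674e-11 * 1.894188348e+35 / (3e8)^2 = 2.809e+08

2.809e+08 m


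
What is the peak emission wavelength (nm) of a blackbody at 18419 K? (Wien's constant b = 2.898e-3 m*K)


lam_max = b / T = 2.898e-3 / 18419 = 1.573e-07 m = 157.3375 nm

157.3375 nm


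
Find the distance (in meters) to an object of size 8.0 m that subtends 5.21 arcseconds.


D = size / theta_rad, theta_rad = 5.21 * pi/(180*3600) = 2.526e-05, D = 316721.3916

316721.3916 m


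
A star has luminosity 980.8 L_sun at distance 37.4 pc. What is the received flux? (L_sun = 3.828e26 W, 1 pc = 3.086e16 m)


F = L / (4*pi*d^2) = 3.755e+29 / (4*pi*(1.154e+18)^2) = 2.243e-08

2.243e-08 W/m^2


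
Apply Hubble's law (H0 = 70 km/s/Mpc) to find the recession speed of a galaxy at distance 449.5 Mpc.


v = H0 * d = 70 * 449.5 = 31465.0

31465.0 km/s


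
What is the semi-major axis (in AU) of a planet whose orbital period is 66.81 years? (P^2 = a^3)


a = P^(2/3) = 66.81^(2/3) = 16.465

16.465 AU


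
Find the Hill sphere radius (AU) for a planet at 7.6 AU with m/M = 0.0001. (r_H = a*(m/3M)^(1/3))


r_H = a * (m/3M)^(1/3) = 7.6 * (0.0001/3)^(1/3) = 0.2446

0.2446 AU


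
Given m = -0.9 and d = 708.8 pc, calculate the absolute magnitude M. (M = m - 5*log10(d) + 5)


M = m - 5*log10(d) + 5 = -0.9 - 5*log10(708.8) + 5 = -10.1526

-10.1526


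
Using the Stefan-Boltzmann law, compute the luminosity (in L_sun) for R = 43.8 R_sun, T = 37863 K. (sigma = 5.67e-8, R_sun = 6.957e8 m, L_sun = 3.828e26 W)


R = 43.8 * 6.957e8 m = 3.047166e+10 m. L = 4*pi*R^2*sigma*T^4 = 4*pi*(3.047166e+10)^2 * 5.67e-8 * 37863^4 = 1.359706697e+33 W. L/L_sun = 1.359706697e+33 / 3.828e26 = 3.552e+06

3.552e+06 L_sun


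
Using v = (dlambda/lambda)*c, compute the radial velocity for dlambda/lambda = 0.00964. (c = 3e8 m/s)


v = (dlambda/lambda) * c = 0.00964 * 3e8 = 2.892e+06

2.892e+06 m/s


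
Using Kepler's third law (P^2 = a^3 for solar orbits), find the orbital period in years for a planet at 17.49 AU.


P = a^(3/2) = 17.49^1.5 = 73.145

73.145 years


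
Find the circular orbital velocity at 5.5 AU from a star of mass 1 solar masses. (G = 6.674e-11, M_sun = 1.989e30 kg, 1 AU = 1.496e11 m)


v = sqrt(GM/r) = sqrt(6.674e-11 * 1.989e+30 / 8.228e+11) = 12701.7439

12701.7439 m/s


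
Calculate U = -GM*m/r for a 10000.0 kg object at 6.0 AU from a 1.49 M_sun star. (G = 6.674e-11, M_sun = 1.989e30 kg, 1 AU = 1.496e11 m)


M = 1.49 * 1.989e30 kg = 2.96361e+30 kg; r = 6.0 AU * 1.496e11 m/AU = 8.976e+11 m. U = -GM*m/r = -(6.674e-11 * 2.96361e+30 * 10000.0) / 8.976e+11 = -2.204e+12

-2.204e+12 J


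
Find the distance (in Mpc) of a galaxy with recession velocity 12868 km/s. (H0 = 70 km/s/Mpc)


d = v / H0 = 12868 / 70 = 183.8286

183.8286 Mpc


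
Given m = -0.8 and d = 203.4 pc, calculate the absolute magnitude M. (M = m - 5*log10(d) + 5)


M = m - 5*log10(d) + 5 = -0.8 - 5*log10(203.4) + 5 = -7.3418

-7.3418


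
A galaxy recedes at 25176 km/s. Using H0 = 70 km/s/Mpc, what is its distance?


d = v / H0 = 25176 / 70 = 359.6571

359.6571 Mpc


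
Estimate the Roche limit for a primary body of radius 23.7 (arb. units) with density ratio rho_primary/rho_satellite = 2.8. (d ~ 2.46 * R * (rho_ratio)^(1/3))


d_Roche = 2.46 * 23.7 * 2.8^(1/3) = 82.1743

82.1743


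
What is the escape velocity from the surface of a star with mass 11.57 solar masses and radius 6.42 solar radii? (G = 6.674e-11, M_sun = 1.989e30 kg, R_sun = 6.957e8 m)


M = 11.57 * 1.989e30 kg = 2.301273e+31 kg; R = 6.42 * 6.957e8 m = 4.466394e+09 m. v_esc = sqrt(2GM/R) = sqrt(2 * 6.674e-11 * 2.301273e+31 / 4.466394e+09) = 829303.7979

829303.7979 m/s


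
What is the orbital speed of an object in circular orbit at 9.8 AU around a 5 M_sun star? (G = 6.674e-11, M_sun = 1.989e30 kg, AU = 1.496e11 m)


v = sqrt(GM/r) = sqrt(6.674e-11 * 9.945e+30 / 1.466e+12) = 21277.307

21277.307 m/s


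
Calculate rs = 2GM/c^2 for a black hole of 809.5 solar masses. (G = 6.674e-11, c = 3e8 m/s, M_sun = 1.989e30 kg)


M = 809.5 * 1.989e30 kg = 1.6100955e+33 kg. rs = 2GM/c^2 = 2 * 6.674e-11 * 1.6100955e+33 / (3e8)^2 = 2.388e+06

2.388e+06 m


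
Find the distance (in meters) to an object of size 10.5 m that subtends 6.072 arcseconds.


D = size / theta_rad, theta_rad = 6.072 * pi/(180*3600) = 2.944e-05, D = 356683.2124

356683.2124 m


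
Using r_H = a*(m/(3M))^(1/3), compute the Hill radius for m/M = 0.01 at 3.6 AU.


r_H = a * (m/3M)^(1/3) = 3.6 * (0.01/3)^(1/3) = 0.5378

0.5378 AU


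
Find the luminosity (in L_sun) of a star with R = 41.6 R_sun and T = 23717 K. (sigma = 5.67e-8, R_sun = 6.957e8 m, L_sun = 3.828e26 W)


R = 41.6 * 6.957e8 m = 2.894112e+10 m. L = 4*pi*R^2*sigma*T^4 = 4*pi*(2.894112e+10)^2 * 5.67e-8 * 23717^4 = 1.88826353e+32 W. L/L_sun = 1.88826353e+32 / 3.828e26 = 493276.7842

493276.7842 L_sun


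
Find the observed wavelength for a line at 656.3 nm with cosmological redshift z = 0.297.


lam_obs = lam_emit * (1 + z) = 656.3 * (1 + 0.297) = 851.2211

851.2211 nm


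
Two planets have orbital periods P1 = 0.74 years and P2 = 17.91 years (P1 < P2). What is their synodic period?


1/P_syn = |1/P1 - 1/P2| = |1/0.74 - 1/17.91| => P_syn = 0.7719

0.7719 years


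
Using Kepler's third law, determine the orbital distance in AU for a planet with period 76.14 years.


a = P^(2/3) = 76.14^(2/3) = 17.9642

17.9642 AU


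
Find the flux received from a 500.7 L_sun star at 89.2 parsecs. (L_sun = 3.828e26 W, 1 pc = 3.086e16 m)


F = L / (4*pi*d^2) = 1.917e+29 / (4*pi*(2.753e+18)^2) = 2.013e-09

2.013e-09 W/m^2


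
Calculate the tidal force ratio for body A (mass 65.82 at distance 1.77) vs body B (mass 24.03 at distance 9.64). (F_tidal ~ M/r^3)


Ratio = (M1/r1^3) / (M2/r2^3) = (65.82/1.77^3) / (24.03/9.64^3) = 442.5022

442.5022


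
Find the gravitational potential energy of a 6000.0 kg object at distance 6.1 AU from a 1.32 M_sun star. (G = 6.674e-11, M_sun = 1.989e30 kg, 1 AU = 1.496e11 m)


M = 1.32 * 1.989e30 kg = 2.62548e+30 kg; r = 6.1 AU * 1.496e11 m/AU = 9.1256e+11 m. U = -GM*m/r = -(6.674e-11 * 2.62548e+30 * 6000.0) / 9.1256e+11 = -1.152e+12

-1.152e+12 J


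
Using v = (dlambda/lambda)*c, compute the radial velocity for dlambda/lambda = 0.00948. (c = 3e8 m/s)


v = (dlambda/lambda) * c = 0.00948 * 3e8 = 2.844e+06

2.844e+06 m/s


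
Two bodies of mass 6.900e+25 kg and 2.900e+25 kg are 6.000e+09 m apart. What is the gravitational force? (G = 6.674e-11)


F = G*m1*m2/r^2 = 6.674e-11 * 6.900e+25 * 2.900e+25 / (6.000e+09)^2 = 6.674e-11 * 2.001e+51 / 3.600e+19 = 3.710e+21

3.710e+21 N


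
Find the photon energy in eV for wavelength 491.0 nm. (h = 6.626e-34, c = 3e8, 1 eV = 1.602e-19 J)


E = hc/lambda = 6.626e-34 * 3e8 / 4.910e-07 = 4.048e-19 J = 2.5271 eV

2.5271 eV


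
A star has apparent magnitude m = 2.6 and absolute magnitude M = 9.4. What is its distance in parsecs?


d = 10^((m - M + 5)/5) = 10^((2.6 - 9.4 + 5)/5) = 0.4365

0.4365 pc


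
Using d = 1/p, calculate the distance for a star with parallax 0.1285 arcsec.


d = 1/p = 1/0.1285 = 7.7821

7.7821 pc


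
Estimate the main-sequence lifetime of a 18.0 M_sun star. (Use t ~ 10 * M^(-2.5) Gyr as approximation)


t = 10 * M^(-2.5) = 10 * 18.0^(-2.5) = 0.0073

0.0073 Gyr


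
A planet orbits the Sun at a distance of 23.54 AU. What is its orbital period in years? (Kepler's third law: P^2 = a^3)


P = a^(3/2) = 23.54^1.5 = 114.2115

114.2115 years


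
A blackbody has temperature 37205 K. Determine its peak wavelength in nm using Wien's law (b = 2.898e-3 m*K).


lam_max = b / T = 2.898e-3 / 37205 = 7.789e-08 m = 77.8928 nm

77.8928 nm


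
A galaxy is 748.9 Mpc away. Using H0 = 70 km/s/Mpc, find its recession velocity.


v = H0 * d = 70 * 748.9 = 52423.0

52423.0 km/s


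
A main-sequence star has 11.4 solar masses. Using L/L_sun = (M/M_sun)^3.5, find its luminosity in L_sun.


L/L_sun = (M/M_sun)^3.5 = 11.4^3.5 = 5002.2683

5002.2683 L_sun


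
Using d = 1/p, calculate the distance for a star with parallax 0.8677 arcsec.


d = 1/p = 1/0.8677 = 1.1525

1.1525 pc


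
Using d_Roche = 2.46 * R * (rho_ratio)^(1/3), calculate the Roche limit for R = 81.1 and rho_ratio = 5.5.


d_Roche = 2.46 * 81.1 * 5.5^(1/3) = 352.1628

352.1628


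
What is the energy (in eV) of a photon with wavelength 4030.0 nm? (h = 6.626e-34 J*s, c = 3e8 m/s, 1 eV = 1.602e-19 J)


E = hc/lambda = 6.626e-34 * 3e8 / 4.030e-06 = 4.933e-20 J = 0.3079 eV

0.3079 eV


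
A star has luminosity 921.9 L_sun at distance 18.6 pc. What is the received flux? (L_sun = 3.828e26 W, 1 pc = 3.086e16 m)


F = L / (4*pi*d^2) = 3.529e+29 / (4*pi*(5.740e+17)^2) = 8.524e-08

8.524e-08 W/m^2


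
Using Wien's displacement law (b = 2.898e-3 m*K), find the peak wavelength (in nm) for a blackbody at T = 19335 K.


lam_max = b / T = 2.898e-3 / 19335 = 1.499e-07 m = 149.8836 nm

149.8836 nm


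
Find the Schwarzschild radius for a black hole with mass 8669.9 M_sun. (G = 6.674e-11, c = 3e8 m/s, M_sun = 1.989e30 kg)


M = 8669.9 * 1.989e30 kg = 1.72444311e+34 kg. rs = 2GM/c^2 = 2 * 6.674e-11 * 1.72444311e+34 / (3e8)^2 = 2.558e+07

2.558e+07 m


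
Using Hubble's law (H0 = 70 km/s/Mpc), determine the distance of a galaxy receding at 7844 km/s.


d = v / H0 = 7844 / 70 = 112.0571

112.0571 Mpc


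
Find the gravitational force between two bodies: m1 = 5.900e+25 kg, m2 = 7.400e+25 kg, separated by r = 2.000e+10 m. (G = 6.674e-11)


F = G*m1*m2/r^2 = 6.674e-11 * 5.900e+25 * 7.400e+25 / (2.000e+10)^2 = 6.674e-11 * 4.366e+51 / 4.000e+20 = 7.285e+20

7.285e+20 N


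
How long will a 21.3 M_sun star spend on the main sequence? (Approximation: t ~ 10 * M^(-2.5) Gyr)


t = 10 * M^(-2.5) = 10 * 21.3^(-2.5) = 0.0048

0.0048 Gyr


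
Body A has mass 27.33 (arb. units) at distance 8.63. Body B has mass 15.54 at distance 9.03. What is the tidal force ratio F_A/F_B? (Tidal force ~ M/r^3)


Ratio = (M1/r1^3) / (M2/r2^3) = (27.33/8.63^3) / (15.54/9.03^3) = 2.0147

2.0147


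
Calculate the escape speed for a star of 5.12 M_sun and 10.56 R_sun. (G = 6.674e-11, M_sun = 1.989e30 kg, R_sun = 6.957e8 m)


M = 5.12 * 1.989e30 kg = 1.018368e+31 kg; R = 10.56 * 6.957e8 m = 7.346592e+09 m. v_esc = sqrt(2GM/R) = sqrt(2 * 6.674e-11 * 1.018368e+31 / 7.346592e+09) = 430147.6061

430147.6061 m/s
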